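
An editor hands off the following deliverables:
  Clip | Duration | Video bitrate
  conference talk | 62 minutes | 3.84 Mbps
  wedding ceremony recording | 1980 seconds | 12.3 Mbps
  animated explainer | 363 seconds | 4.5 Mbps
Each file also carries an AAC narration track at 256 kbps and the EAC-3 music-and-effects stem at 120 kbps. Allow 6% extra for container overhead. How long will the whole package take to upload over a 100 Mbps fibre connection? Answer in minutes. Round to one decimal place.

Audio total: 256 + 120 = 376 kbps = 0.376 Mbps.
conference talk: 4.216 Mbps × 3720 s × 1.06 = 16624.5 Mb
wedding ceremony recording: 12.676 Mbps × 1980 s × 1.06 = 26604.4 Mb
animated explainer: 4.876 Mbps × 363 s × 1.06 = 1876.2 Mb
Total: 45105.1 Mb = 5638.1 MB.
At 100 Mbps: 45105.1 / 100 = 451 s ≈ 7.52 minutes.

7.5 minutes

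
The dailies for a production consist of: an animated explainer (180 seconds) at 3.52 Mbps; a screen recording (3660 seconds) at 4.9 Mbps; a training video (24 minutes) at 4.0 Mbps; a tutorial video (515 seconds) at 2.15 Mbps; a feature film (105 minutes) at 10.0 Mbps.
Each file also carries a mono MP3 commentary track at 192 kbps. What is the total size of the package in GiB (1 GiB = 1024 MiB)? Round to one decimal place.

10.6 GiB

Audio: 192 kbps = 0.192 Mbps.
animated explainer: 3.712 Mbps × 180 s = 668.2 Mb
screen recording: 5.092 Mbps × 3660 s = 18636.7 Mb
training video: 4.192 Mbps × 1440 s = 6036.5 Mb
tutorial video: 2.342 Mbps × 515 s = 1206.1 Mb
feature film: 10.192 Mbps × 6300 s = 64209.6 Mb
Total: 90757.1 Mb = 11344.6 MB.
= 10.57 GiB.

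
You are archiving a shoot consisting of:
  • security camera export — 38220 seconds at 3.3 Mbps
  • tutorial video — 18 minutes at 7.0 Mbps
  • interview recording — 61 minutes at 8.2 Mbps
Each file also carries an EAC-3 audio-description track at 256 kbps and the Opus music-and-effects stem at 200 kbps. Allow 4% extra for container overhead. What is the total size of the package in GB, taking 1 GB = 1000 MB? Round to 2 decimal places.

Audio total: 256 + 200 = 456 kbps = 0.456 Mbps.
security camera export: 3.756 Mbps × 38220 s × 1.04 = 149296.5 Mb
tutorial video: 7.456 Mbps × 1080 s × 1.04 = 8374.6 Mb
interview recording: 8.656 Mbps × 3660 s × 1.04 = 32948.2 Mb
Total: 190619.3 Mb = 23827.4 MB.
= 23.83 GB.

23.83 GB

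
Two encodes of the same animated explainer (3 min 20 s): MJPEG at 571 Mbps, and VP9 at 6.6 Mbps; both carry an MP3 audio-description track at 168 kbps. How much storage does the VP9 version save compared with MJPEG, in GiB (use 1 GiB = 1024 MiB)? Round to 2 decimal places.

3 min 20 s = 200 s
Audio: 168 kbps = 0.168 Mbps.
MJPEG: 571.168 Mbps × 200 s = 114233.6 Mb = 13.299 GiB.
VP9: 6.768 Mbps × 200 s = 1353.6 Mb = 0.158 GiB.
Saving: 13.299 − 0.158 = 13.141 GiB.

13.14 GiB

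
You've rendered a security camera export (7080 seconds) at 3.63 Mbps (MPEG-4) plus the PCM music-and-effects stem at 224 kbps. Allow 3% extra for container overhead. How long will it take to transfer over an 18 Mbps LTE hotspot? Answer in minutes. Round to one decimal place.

26.0 minutes

Audio: 224 kbps = 0.224 Mbps.
Total bitrate: 3.854 Mbps.
File: 3.854 Mbps × 7080 s = 27286.3 Mb.
With 3% container overhead: ×1.03. → 28104.9 Mb.
At 18 Mbps: 28104.9 / 18 = 1561.4 s ≈ 26 minutes.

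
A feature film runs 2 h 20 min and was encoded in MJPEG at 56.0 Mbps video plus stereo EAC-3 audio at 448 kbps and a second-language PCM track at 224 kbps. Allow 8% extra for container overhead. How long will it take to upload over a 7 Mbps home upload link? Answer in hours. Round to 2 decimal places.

20.40 hours

2 h 20 min = 140 min = 8400 s
Audio total: 448 + 224 = 672 kbps = 0.672 Mbps.
Total bitrate: 56.672 Mbps.
File: 56.672 Mbps × 8400 s = 476044.8 Mb.
With 8% container overhead: ×1.08. → 514128.4 Mb.
At 7 Mbps: 514128.4 / 7 = 73446.9 s ≈ 20.4 hours.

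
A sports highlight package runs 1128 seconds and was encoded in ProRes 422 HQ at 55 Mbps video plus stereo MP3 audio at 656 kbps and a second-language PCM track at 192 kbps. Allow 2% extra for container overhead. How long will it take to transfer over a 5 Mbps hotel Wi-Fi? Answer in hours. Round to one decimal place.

Audio total: 656 + 192 = 848 kbps = 0.848 Mbps.
Total bitrate: 55.848 Mbps.
File: 55.848 Mbps × 1128 s = 62996.5 Mb.
With 2% container overhead: ×1.02. → 64256.5 Mb.
At 5 Mbps: 64256.5 / 5 = 12851.3 s ≈ 3.57 hours.

3.6 hours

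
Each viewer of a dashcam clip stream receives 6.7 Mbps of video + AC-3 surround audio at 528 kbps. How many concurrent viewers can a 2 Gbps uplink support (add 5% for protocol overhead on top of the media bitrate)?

Audio: 528 kbps = 0.528 Mbps.
Per-viewer media rate: 7.228 Mbps.
On the wire with 5% overhead: 7.589 Mbps.
2 Gbps = 2,000 Mbps; 2,000 / 7.589 = 263.53 → 263 viewers.

263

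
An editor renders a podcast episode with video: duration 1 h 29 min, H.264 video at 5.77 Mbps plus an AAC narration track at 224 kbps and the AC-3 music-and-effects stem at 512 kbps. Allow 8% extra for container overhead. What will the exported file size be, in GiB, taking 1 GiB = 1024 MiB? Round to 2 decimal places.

4.37 GiB

1 h 29 min = 89 min = 5340 s
Audio total: 224 + 512 = 736 kbps = 0.736 Mbps.
Total bitrate: 5.77 + 0.736 = 6.506 Mbps.
Stream data: 6.506 Mbps × 5340 s = 34742.0 Mb.
With 8% container overhead: ×1.08.
37,521 Mb = 4,690,175,400 bytes ÷ 1,073,741,824 = 4.368 GiB.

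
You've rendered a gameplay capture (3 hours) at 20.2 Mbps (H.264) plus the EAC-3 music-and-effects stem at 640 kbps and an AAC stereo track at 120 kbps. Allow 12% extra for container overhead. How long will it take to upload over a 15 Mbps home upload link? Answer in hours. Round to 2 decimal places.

4.70 hours

3 h = 10800 s
Audio total: 640 + 120 = 760 kbps = 0.760 Mbps.
Total bitrate: 20.960 Mbps.
File: 20.960 Mbps × 10800 s = 226368.0 Mb.
With 12% container overhead: ×1.12. → 253532.2 Mb.
At 15 Mbps: 253532.2 / 15 = 16902.1 s ≈ 4.7 hours.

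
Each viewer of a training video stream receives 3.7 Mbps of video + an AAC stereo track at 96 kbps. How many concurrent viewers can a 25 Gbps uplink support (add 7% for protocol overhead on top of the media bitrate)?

6155

Audio: 96 kbps = 0.096 Mbps.
Per-viewer media rate: 3.796 Mbps.
On the wire with 7% overhead: 4.062 Mbps.
25 Gbps = 25,000 Mbps; 25,000 / 4.062 = 6155.03 → 6155 viewers.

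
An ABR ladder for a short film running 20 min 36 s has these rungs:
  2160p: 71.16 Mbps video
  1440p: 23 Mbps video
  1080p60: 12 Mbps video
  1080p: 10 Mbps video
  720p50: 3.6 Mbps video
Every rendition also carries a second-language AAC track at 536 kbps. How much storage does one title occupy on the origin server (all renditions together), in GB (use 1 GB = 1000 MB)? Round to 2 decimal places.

20 min 36 s = 1236 s
Audio: 536 kbps = 0.536 Mbps.
Sum of rendition bitrates: (71.16+0.536) + (23+0.536) + (12+0.536) + (10+0.536) + (3.6+0.536) = 122.440 Mbps.
× 1236 s = 151,336 Mb = 18,917 MB = 18.92 GB.

18.92 GB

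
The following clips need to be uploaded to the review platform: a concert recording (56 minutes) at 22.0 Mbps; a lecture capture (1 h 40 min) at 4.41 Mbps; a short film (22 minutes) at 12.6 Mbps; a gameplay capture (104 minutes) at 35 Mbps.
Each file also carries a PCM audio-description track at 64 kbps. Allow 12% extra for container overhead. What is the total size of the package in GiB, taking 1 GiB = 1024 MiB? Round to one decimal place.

Audio: 64 kbps = 0.064 Mbps.
concert recording: 22.064 Mbps × 3360 s × 1.12 = 83031.2 Mb
lecture capture: 4.474 Mbps × 6000 s × 1.12 = 30065.3 Mb
short film: 12.664 Mbps × 1320 s × 1.12 = 18722.5 Mb
gameplay capture: 35.064 Mbps × 6240 s × 1.12 = 245055.3 Mb
Total: 376874.3 Mb = 47109.3 MB.
= 43.87 GiB.

43.9 GiB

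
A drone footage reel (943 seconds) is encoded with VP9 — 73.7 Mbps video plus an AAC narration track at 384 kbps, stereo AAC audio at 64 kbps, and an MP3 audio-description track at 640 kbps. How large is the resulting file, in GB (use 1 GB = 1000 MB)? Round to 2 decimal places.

Audio total: 384 + 64 + 640 = 1088 kbps = 1.088 Mbps.
Total bitrate: 73.7 + 1.088 = 74.788 Mbps.
Stream data: 74.788 Mbps × 943 s = 70525.1 Mb.
70,525 Mb ÷ 8 = 8,816 MB → 8.816 GB.

8.82 GB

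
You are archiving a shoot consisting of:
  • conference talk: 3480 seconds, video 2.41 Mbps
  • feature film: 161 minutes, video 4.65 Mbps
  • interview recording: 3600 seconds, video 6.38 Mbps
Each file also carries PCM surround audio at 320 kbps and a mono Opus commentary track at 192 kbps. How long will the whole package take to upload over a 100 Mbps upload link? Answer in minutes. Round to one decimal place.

Audio total: 320 + 192 = 512 kbps = 0.512 Mbps.
conference talk: 2.922 Mbps × 3480 s = 10168.6 Mb
feature film: 5.162 Mbps × 9660 s = 49864.9 Mb
interview recording: 6.892 Mbps × 3600 s = 24811.2 Mb
Total: 84844.7 Mb = 10605.6 MB.
At 100 Mbps: 84844.7 / 100 = 848 s ≈ 14.1 minutes.

14.1 minutes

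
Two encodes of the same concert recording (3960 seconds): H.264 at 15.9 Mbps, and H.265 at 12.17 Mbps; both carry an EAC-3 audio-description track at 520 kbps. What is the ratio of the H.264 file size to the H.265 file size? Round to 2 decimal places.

Audio: 520 kbps = 0.520 Mbps.
H.264: 16.420 Mbps × 3960 s = 65023.2 Mb = 8.128 GB.
H.265: 12.690 Mbps × 3960 s = 50252.4 Mb = 6.282 GB.
Ratio: 8.128 / 6.282 = 1.294.

1.29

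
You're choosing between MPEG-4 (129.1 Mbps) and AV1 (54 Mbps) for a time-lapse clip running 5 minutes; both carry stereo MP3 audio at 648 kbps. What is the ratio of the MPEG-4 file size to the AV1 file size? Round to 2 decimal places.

5 min = 300 s
Audio: 648 kbps = 0.648 Mbps.
MPEG-4: 129.748 Mbps × 300 s = 38924.4 Mb = 4.531 GiB.
AV1: 54.648 Mbps × 300 s = 16394.4 Mb = 1.909 GiB.
Ratio: 4.531 / 1.909 = 2.374.

2.37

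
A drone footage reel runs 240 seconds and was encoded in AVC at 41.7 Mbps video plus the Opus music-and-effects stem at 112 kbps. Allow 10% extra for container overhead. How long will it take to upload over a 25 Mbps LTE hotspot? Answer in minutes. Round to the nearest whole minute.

Audio: 112 kbps = 0.112 Mbps.
Total bitrate: 41.812 Mbps.
File: 41.812 Mbps × 240 s = 10034.9 Mb.
With 10% container overhead: ×1.10. → 11038.4 Mb.
At 25 Mbps: 11038.4 / 25 = 441.5 s ≈ 7.36 minutes.

7 minutes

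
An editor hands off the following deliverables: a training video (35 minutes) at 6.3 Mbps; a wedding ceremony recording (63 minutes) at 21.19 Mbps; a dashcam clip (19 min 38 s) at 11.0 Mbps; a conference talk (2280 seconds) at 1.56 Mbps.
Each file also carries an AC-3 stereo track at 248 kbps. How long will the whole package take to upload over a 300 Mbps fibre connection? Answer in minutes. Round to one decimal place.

Audio: 248 kbps = 0.248 Mbps.
training video: 6.548 Mbps × 2100 s = 13750.8 Mb
wedding ceremony recording: 21.438 Mbps × 3780 s = 81035.6 Mb
dashcam clip: 11.248 Mbps × 1178 s = 13250.1 Mb
conference talk: 1.808 Mbps × 2280 s = 4122.2 Mb
Total: 112158.8 Mb = 14019.9 MB.
At 300 Mbps: 112158.8 / 300 = 374 s ≈ 6.23 minutes.

6.2 minutes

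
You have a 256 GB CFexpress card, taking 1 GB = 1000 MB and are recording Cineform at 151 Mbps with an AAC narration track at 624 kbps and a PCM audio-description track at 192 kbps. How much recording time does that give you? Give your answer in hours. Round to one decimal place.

3.7 hours

Audio total: 624 + 192 = 816 kbps = 0.816 Mbps.
Total bitrate: 151 + 0.816 = 151.816 Mbps.
Capacity: 256 GB = 2,048,000 Mb.
Recording time: 2,048,000 / 151.816 = 13,490 s ≈ 3.75 hours.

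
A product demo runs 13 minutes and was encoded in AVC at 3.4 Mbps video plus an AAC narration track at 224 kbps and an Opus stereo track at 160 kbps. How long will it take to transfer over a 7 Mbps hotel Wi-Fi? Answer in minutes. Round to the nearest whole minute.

13 min = 780 s
Audio total: 224 + 160 = 384 kbps = 0.384 Mbps.
Total bitrate: 3.784 Mbps.
File: 3.784 Mbps × 780 s = 2951.5 Mb.
At 7 Mbps: 2951.5 / 7 = 421.6 s ≈ 7.03 minutes.

7 minutes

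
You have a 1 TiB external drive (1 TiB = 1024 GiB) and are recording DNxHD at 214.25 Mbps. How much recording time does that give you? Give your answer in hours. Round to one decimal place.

Capacity: 1 TiB = 8,796,093 Mb.
Recording time: 8,796,093 / 214.250 = 41,055 s ≈ 11.4 hours.

11.4 hours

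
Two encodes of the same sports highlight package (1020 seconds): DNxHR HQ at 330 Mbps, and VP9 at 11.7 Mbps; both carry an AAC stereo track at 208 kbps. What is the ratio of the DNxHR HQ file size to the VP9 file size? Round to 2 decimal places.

27.73

Audio: 208 kbps = 0.208 Mbps.
DNxHR HQ: 330.208 Mbps × 1020 s = 336812.2 Mb = 42.102 GB.
VP9: 11.908 Mbps × 1020 s = 12146.2 Mb = 1.518 GB.
Ratio: 42.102 / 1.518 = 27.730.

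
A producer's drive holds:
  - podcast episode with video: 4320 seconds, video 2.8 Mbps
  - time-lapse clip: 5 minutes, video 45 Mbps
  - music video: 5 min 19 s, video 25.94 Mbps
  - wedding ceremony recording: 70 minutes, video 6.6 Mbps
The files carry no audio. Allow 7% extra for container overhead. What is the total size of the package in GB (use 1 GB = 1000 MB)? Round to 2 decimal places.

podcast episode with video: 2.800 Mbps × 4320 s × 1.07 = 12942.7 Mb
time-lapse clip: 45.000 Mbps × 300 s × 1.07 = 14445.0 Mb
music video: 25.940 Mbps × 319 s × 1.07 = 8854.1 Mb
wedding ceremony recording: 6.600 Mbps × 4200 s × 1.07 = 29660.4 Mb
Total: 65902.2 Mb = 8237.8 MB.
= 8.238 GB.

8.24 GB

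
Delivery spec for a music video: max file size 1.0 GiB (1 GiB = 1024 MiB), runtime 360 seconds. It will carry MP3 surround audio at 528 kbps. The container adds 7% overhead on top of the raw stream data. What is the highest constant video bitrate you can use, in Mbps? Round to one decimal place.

Budget: 1.0 GiB = 8589.9 Mb.
Stream payload after overhead: 8589.9 / 1.07 = 8028.0 Mb.
Total bitrate budget: 8028.0 Mb / 360 s = 22.300 Mbps.
Audio: 528 kbps = 0.528 Mbps.
Video: 22.300 − 0.528 = 21.772 Mbps.

21.8 Mbps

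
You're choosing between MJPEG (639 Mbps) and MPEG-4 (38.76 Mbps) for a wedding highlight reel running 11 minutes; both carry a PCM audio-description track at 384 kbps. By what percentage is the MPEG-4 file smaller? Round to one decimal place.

93.9%

11 min = 660 s
Audio: 384 kbps = 0.384 Mbps.
MJPEG: 639.384 Mbps × 660 s = 421993.4 Mb = 49.127 GiB.
MPEG-4: 39.144 Mbps × 660 s = 25835.0 Mb = 3.008 GiB.
Reduction: (1 − 3.008/49.127) × 100 = 93.88%.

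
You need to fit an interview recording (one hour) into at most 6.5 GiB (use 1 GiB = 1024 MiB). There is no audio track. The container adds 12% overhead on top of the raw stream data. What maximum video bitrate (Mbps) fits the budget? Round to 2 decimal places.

Budget: 6.5 GiB = 55834.6 Mb.
Stream payload after overhead: 55834.6 / 1.12 = 49852.3 Mb.
1 h = 3600 s
Total bitrate budget: 49852.3 Mb / 3600 s = 13.848 Mbps.

13.85 Mbps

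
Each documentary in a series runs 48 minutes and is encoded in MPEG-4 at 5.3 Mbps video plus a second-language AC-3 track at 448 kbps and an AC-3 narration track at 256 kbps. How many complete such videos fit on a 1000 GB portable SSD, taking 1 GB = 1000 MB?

48 min = 2880 s
Audio total: 448 + 256 = 704 kbps = 0.704 Mbps.
Total bitrate: 6.004 Mbps.
Per item: 6.004 Mbps × 2880 s = 17,292 Mb = 2,161 MB.
Capacity: 1000 GB = 8,000,000 Mb; 462.65 items → 462 complete.

462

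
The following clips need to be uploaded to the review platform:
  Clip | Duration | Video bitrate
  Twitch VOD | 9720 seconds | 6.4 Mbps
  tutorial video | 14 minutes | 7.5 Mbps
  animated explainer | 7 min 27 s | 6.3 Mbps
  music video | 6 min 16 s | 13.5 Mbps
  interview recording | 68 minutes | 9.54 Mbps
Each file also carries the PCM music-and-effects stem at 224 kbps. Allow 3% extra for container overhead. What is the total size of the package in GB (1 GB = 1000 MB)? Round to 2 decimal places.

Audio: 224 kbps = 0.224 Mbps.
Twitch VOD: 6.624 Mbps × 9720 s × 1.03 = 66316.8 Mb
tutorial video: 7.724 Mbps × 840 s × 1.03 = 6682.8 Mb
animated explainer: 6.524 Mbps × 447 s × 1.03 = 3003.7 Mb
music video: 13.724 Mbps × 376 s × 1.03 = 5315.0 Mb
interview recording: 9.764 Mbps × 4080 s × 1.03 = 41032.2 Mb
Total: 122350.6 Mb = 15293.8 MB.
= 15.29 GB.

15.29 GB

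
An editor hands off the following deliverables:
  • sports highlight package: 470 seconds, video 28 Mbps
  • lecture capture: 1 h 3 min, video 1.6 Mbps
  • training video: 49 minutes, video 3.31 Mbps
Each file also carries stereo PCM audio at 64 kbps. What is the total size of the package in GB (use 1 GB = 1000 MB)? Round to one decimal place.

Audio: 64 kbps = 0.064 Mbps.
sports highlight package: 28.064 Mbps × 470 s = 13190.1 Mb
lecture capture: 1.664 Mbps × 3780 s = 6289.9 Mb
training video: 3.374 Mbps × 2940 s = 9919.6 Mb
Total: 29399.6 Mb = 3674.9 MB.
= 3.675 GB.

3.7 GB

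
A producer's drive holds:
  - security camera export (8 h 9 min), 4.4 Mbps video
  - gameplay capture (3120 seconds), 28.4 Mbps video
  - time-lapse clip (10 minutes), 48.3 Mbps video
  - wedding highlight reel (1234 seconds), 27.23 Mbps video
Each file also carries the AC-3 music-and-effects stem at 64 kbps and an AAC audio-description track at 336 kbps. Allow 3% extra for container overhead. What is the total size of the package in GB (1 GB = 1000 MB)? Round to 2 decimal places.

37.85 GB

Audio total: 64 + 336 = 400 kbps = 0.400 Mbps.
security camera export: 4.800 Mbps × 29340 s × 1.03 = 145057.0 Mb
gameplay capture: 28.800 Mbps × 3120 s × 1.03 = 92551.7 Mb
time-lapse clip: 48.700 Mbps × 600 s × 1.03 = 30096.6 Mb
wedding highlight reel: 27.630 Mbps × 1234 s × 1.03 = 35118.3 Mb
Total: 302823.5 Mb = 37852.9 MB.
= 37.85 GB.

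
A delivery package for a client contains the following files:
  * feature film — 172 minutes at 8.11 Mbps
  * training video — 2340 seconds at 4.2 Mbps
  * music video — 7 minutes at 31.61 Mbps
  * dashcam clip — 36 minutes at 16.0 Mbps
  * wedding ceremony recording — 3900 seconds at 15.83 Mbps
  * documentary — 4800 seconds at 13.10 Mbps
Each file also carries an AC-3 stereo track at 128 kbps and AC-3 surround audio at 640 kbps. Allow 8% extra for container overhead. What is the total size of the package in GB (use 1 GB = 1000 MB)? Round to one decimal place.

38.4 GB

Audio total: 128 + 640 = 768 kbps = 0.768 Mbps.
feature film: 8.878 Mbps × 10320 s × 1.08 = 98950.6 Mb
training video: 4.968 Mbps × 2340 s × 1.08 = 12555.1 Mb
music video: 32.378 Mbps × 420 s × 1.08 = 14686.7 Mb
dashcam clip: 16.768 Mbps × 2160 s × 1.08 = 39116.4 Mb
wedding ceremony recording: 16.598 Mbps × 3900 s × 1.08 = 69910.8 Mb
documentary: 13.868 Mbps × 4800 s × 1.08 = 71891.7 Mb
Total: 307111.3 Mb = 38388.9 MB.
= 38.39 GB.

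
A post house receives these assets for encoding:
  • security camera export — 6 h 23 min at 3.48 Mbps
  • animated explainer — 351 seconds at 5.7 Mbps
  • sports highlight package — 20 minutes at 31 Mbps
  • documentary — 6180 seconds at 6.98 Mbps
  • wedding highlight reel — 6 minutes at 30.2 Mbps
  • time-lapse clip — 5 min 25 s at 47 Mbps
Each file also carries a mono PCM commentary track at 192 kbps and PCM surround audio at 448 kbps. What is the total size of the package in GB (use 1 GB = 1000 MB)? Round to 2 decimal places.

26.07 GB

Audio total: 192 + 448 = 640 kbps = 0.640 Mbps.
security camera export: 4.120 Mbps × 22980 s = 94677.6 Mb
animated explainer: 6.340 Mbps × 351 s = 2225.3 Mb
sports highlight package: 31.640 Mbps × 1200 s = 37968.0 Mb
documentary: 7.620 Mbps × 6180 s = 47091.6 Mb
wedding highlight reel: 30.840 Mbps × 360 s = 11102.4 Mb
time-lapse clip: 47.640 Mbps × 325 s = 15483.0 Mb
Total: 208547.9 Mb = 26068.5 MB.
= 26.07 GB.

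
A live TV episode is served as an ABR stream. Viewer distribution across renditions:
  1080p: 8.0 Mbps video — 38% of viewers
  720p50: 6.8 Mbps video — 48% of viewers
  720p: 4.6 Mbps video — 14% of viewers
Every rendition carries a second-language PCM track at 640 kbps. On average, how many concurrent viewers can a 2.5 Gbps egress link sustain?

Audio: 640 kbps = 0.640 Mbps.
Average per-viewer bitrate: 0.38×8.640 + 0.48×7.440 + 0.14×5.240 = 7.588 Mbps.
2.5 Gbps = 2,500 Mbps; 2,500 / 7.588 = 329.47 → 329.

329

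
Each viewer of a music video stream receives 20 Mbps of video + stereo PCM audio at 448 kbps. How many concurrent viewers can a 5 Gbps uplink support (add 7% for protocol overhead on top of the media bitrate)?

228

Audio: 448 kbps = 0.448 Mbps.
Per-viewer media rate: 20.448 Mbps.
On the wire with 7% overhead: 21.879 Mbps.
5 Gbps = 5,000 Mbps; 5,000 / 21.879 = 228.53 → 228 viewers.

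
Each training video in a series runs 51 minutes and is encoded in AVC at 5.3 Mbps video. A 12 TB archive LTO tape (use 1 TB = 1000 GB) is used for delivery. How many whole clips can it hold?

51 min = 3060 s
Per item: 5.300 Mbps × 3060 s = 16,218 Mb = 2,027 MB.
Capacity: 12 TB = 96,000,000 Mb; 5919.35 items → 5919 complete.

5919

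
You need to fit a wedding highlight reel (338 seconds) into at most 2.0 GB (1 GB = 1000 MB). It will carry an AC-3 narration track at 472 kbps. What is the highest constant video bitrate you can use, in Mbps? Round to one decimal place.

46.9 Mbps

Budget: 2.0 GB = 16000.0 Mb.
Total bitrate budget: 16000.0 Mb / 338 s = 47.337 Mbps.
Audio: 472 kbps = 0.472 Mbps.
Video: 47.337 − 0.472 = 46.865 Mbps.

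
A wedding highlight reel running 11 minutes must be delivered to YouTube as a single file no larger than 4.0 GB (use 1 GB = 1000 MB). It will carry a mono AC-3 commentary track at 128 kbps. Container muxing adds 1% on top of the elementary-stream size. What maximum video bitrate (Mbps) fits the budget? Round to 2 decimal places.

Budget: 4.0 GB = 32000.0 Mb.
Stream payload after overhead: 32000.0 / 1.01 = 31683.2 Mb.
11 min = 660 s
Total bitrate budget: 31683.2 Mb / 660 s = 48.005 Mbps.
Audio: 128 kbps = 0.128 Mbps.
Video: 48.005 − 0.128 = 47.877 Mbps.

47.88 Mbps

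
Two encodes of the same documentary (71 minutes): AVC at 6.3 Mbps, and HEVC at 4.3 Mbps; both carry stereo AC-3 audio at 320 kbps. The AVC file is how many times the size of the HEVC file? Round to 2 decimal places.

1.43

71 min = 4260 s
Audio: 320 kbps = 0.320 Mbps.
AVC: 6.620 Mbps × 4260 s = 28201.2 Mb = 3.525 GB.
HEVC: 4.620 Mbps × 4260 s = 19681.2 Mb = 2.460 GB.
Ratio: 3.525 / 2.460 = 1.433.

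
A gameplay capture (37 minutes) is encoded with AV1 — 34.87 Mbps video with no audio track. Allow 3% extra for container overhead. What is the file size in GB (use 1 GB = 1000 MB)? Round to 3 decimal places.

37 min = 2220 s
Total bitrate: 34.87 Mbps.
Stream data: 34.870 Mbps × 2220 s = 77411.4 Mb.
With 3% container overhead: ×1.03.
79,734 Mb ÷ 8 = 9,967 MB → 9.967 GB.

9.967 GB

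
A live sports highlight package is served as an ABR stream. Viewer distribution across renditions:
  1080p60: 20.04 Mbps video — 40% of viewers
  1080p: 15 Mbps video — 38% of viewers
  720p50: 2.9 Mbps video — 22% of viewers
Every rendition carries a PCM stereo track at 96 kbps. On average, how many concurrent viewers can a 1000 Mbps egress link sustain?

Audio: 96 kbps = 0.096 Mbps.
Average per-viewer bitrate: 0.40×20.136 + 0.38×15.096 + 0.22×2.996 = 14.450 Mbps.
1000 Mbps = 1,000 Mbps; 1,000 / 14.450 = 69.20 → 69.

69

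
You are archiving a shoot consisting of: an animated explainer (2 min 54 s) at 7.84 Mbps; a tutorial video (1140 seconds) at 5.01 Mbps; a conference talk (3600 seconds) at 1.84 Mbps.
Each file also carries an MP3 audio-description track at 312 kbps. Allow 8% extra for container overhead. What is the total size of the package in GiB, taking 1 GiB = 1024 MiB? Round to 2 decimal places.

Audio: 312 kbps = 0.312 Mbps.
animated explainer: 8.152 Mbps × 174 s × 1.08 = 1531.9 Mb
tutorial video: 5.322 Mbps × 1140 s × 1.08 = 6552.4 Mb
conference talk: 2.152 Mbps × 3600 s × 1.08 = 8367.0 Mb
Total: 16451.3 Mb = 2056.4 MB.
= 1.915 GiB.

1.92 GiB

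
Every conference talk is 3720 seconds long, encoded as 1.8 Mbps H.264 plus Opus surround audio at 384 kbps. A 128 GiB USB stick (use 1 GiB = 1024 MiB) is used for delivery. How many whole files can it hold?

135

Audio: 384 kbps = 0.384 Mbps.
Total bitrate: 2.184 Mbps.
Per item: 2.184 Mbps × 3720 s = 8,124 Mb = 1,016 MB.
Capacity: 128 GiB = 1,099,512 Mb; 135.33 items → 135 complete.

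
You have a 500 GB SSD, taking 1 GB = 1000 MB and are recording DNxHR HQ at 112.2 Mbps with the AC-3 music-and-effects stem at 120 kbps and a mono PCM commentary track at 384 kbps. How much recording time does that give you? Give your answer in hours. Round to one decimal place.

9.9 hours

Audio total: 120 + 384 = 504 kbps = 0.504 Mbps.
Total bitrate: 112.2 + 0.504 = 112.704 Mbps.
Capacity: 500 GB = 4,000,000 Mb.
Recording time: 4,000,000 / 112.704 = 35,491 s ≈ 9.86 hours.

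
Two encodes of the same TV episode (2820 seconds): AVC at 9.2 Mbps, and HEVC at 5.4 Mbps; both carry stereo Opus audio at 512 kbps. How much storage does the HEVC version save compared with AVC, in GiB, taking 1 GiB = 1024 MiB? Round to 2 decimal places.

Audio: 512 kbps = 0.512 Mbps.
AVC: 9.712 Mbps × 2820 s = 27387.8 Mb = 3.188 GiB.
HEVC: 5.912 Mbps × 2820 s = 16671.8 Mb = 1.941 GiB.
Saving: 3.188 − 1.941 = 1.248 GiB.

1.25 GiB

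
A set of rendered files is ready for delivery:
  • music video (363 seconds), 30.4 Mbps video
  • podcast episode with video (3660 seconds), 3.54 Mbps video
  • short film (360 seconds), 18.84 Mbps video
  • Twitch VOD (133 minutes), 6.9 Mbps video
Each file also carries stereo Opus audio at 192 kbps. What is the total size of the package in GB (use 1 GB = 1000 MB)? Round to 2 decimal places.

Audio: 192 kbps = 0.192 Mbps.
music video: 30.592 Mbps × 363 s = 11104.9 Mb
podcast episode with video: 3.732 Mbps × 3660 s = 13659.1 Mb
short film: 19.032 Mbps × 360 s = 6851.5 Mb
Twitch VOD: 7.092 Mbps × 7980 s = 56594.2 Mb
Total: 88209.7 Mb = 11026.2 MB.
= 11.03 GB.

11.03 GB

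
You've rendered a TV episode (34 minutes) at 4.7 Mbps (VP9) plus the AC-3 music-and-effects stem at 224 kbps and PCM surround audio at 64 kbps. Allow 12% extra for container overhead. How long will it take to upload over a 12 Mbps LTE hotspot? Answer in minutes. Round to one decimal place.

15.8 minutes

34 min = 2040 s
Audio total: 224 + 64 = 288 kbps = 0.288 Mbps.
Total bitrate: 4.988 Mbps.
File: 4.988 Mbps × 2040 s = 10175.5 Mb.
With 12% container overhead: ×1.12. → 11396.6 Mb.
At 12 Mbps: 11396.6 / 12 = 949.7 s ≈ 15.8 minutes.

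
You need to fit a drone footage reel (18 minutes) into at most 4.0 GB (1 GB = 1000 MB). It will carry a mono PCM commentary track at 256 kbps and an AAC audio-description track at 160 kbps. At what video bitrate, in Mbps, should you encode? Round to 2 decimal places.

Budget: 4.0 GB = 32000.0 Mb.
18 min = 1080 s
Total bitrate budget: 32000.0 Mb / 1080 s = 29.630 Mbps.
Audio total: 256 + 160 = 416 kbps = 0.416 Mbps.
Video: 29.630 − 0.416 = 29.214 Mbps.

29.21 Mbps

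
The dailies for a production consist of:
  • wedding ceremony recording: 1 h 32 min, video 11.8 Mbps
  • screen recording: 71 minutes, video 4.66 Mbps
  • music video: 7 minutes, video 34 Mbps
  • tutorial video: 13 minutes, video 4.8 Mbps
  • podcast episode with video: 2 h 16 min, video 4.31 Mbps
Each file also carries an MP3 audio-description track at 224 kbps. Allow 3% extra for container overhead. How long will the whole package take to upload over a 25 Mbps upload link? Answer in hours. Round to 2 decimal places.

Audio: 224 kbps = 0.224 Mbps.
wedding ceremony recording: 12.024 Mbps × 5520 s × 1.03 = 68363.7 Mb
screen recording: 4.884 Mbps × 4260 s × 1.03 = 21430.0 Mb
music video: 34.224 Mbps × 420 s × 1.03 = 14805.3 Mb
tutorial video: 5.024 Mbps × 780 s × 1.03 = 4036.3 Mb
podcast episode with video: 4.534 Mbps × 8160 s × 1.03 = 38107.4 Mb
Total: 146742.6 Mb = 18342.8 MB.
At 25 Mbps: 146742.6 / 25 = 5870 s ≈ 1.63 hours.

1.63 hours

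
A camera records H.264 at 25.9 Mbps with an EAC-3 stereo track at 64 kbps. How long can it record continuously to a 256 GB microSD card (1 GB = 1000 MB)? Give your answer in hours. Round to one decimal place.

21.9 hours

Audio: 64 kbps = 0.064 Mbps.
Total bitrate: 25.9 + 0.064 = 25.964 Mbps.
Capacity: 256 GB = 2,048,000 Mb.
Recording time: 2,048,000 / 25.964 = 78,878 s ≈ 21.9 hours.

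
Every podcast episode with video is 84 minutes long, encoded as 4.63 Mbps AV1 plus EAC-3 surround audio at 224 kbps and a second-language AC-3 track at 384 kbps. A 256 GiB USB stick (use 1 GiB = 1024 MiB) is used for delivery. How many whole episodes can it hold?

84 min = 5040 s
Audio total: 224 + 384 = 608 kbps = 0.608 Mbps.
Total bitrate: 5.238 Mbps.
Per item: 5.238 Mbps × 5040 s = 26,400 Mb = 3,300 MB.
Capacity: 256 GiB = 2,199,023 Mb; 83.30 items → 83 complete.

83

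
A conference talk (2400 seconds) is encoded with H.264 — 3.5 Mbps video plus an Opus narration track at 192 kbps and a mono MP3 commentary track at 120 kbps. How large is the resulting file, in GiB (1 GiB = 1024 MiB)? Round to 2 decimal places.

Audio total: 192 + 120 = 312 kbps = 0.312 Mbps.
Total bitrate: 3.5 + 0.312 = 3.812 Mbps.
Stream data: 3.812 Mbps × 2400 s = 9148.8 Mb.
9,149 Mb = 1,143,600,000 bytes ÷ 1,073,741,824 = 1.065 GiB.

1.07 GiB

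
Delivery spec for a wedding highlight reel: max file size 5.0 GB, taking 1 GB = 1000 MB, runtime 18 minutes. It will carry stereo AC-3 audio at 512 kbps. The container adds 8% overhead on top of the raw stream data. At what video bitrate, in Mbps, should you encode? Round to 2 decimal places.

33.78 Mbps

Budget: 5.0 GB = 40000.0 Mb.
Stream payload after overhead: 40000.0 / 1.08 = 37037.0 Mb.
18 min = 1080 s
Total bitrate budget: 37037.0 Mb / 1080 s = 34.294 Mbps.
Audio: 512 kbps = 0.512 Mbps.
Video: 34.294 − 0.512 = 33.782 Mbps.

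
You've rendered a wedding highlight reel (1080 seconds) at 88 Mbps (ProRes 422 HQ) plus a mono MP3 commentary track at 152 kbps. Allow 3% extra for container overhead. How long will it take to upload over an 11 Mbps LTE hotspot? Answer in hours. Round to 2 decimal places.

2.48 hours

Audio: 152 kbps = 0.152 Mbps.
Total bitrate: 88.152 Mbps.
File: 88.152 Mbps × 1080 s = 95204.2 Mb.
With 3% container overhead: ×1.03. → 98060.3 Mb.
At 11 Mbps: 98060.3 / 11 = 8914.6 s ≈ 2.48 hours.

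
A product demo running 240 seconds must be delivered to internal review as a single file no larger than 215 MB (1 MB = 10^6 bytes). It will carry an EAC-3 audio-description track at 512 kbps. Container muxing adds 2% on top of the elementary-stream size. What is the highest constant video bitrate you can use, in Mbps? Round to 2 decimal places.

Budget: 215 MB = 1720.0 Mb.
Stream payload after overhead: 1720.0 / 1.02 = 1686.3 Mb.
Total bitrate budget: 1686.3 Mb / 240 s = 7.026 Mbps.
Audio: 512 kbps = 0.512 Mbps.
Video: 7.026 − 0.512 = 6.514 Mbps.

6.51 Mbps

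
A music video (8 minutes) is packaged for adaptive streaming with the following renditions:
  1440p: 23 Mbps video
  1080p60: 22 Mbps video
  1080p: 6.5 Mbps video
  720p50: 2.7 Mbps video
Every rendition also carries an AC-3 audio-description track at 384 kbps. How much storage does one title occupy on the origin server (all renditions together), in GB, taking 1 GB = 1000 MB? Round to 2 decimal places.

3.34 GB

8 min = 480 s
Audio: 384 kbps = 0.384 Mbps.
Sum of rendition bitrates: (23+0.384) + (22+0.384) + (6.5+0.384) + (2.7+0.384) = 55.736 Mbps.
× 480 s = 26,753 Mb = 3,344 MB = 3.344 GB.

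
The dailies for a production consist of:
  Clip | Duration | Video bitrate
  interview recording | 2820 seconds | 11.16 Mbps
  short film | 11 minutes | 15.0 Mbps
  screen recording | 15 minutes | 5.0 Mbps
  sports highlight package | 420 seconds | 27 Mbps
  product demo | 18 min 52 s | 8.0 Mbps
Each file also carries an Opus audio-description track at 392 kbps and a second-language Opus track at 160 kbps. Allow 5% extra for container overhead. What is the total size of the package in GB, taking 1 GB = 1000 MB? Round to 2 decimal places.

9.13 GB

Audio total: 392 + 160 = 552 kbps = 0.552 Mbps.
interview recording: 11.712 Mbps × 2820 s × 1.05 = 34679.2 Mb
short film: 15.552 Mbps × 660 s × 1.05 = 10777.5 Mb
screen recording: 5.552 Mbps × 900 s × 1.05 = 5246.6 Mb
sports highlight package: 27.552 Mbps × 420 s × 1.05 = 12150.4 Mb
product demo: 8.552 Mbps × 1132 s × 1.05 = 10164.9 Mb
Total: 73018.7 Mb = 9127.3 MB.
= 9.127 GB.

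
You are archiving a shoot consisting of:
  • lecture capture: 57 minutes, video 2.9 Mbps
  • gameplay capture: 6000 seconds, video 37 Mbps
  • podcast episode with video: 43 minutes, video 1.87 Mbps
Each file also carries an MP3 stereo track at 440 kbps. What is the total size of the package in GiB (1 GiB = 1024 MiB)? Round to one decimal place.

28.2 GiB

Audio: 440 kbps = 0.440 Mbps.
lecture capture: 3.340 Mbps × 3420 s = 11422.8 Mb
gameplay capture: 37.440 Mbps × 6000 s = 224640.0 Mb
podcast episode with video: 2.310 Mbps × 2580 s = 5959.8 Mb
Total: 242022.6 Mb = 30252.8 MB.
= 28.18 GiB.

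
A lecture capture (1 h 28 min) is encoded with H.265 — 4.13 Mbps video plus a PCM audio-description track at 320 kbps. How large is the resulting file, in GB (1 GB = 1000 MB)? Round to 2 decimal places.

1 h 28 min = 88 min = 5280 s
Audio: 320 kbps = 0.320 Mbps.
Total bitrate: 4.13 + 0.320 = 4.450 Mbps.
Stream data: 4.450 Mbps × 5280 s = 23496.0 Mb.
23,496 Mb ÷ 8 = 2,937 MB → 2.937 GB.

2.94 GB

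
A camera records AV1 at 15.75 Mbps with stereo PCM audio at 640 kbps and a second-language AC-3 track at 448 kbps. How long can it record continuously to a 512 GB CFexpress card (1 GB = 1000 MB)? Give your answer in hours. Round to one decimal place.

Audio total: 640 + 448 = 1088 kbps = 1.088 Mbps.
Total bitrate: 15.75 + 1.088 = 16.838 Mbps.
Capacity: 512 GB = 4,096,000 Mb.
Recording time: 4,096,000 / 16.838 = 243,259 s ≈ 67.6 hours.

67.6 hours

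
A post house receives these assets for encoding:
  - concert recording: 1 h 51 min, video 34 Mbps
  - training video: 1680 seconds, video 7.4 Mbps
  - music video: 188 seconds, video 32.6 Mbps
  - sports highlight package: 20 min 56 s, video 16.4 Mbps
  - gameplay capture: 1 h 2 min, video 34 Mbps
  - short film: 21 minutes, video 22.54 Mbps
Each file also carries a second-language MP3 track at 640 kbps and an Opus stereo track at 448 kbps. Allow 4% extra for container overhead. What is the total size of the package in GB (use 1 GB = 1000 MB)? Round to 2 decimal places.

Audio total: 640 + 448 = 1088 kbps = 1.088 Mbps.
concert recording: 35.088 Mbps × 6660 s × 1.04 = 243033.5 Mb
training video: 8.488 Mbps × 1680 s × 1.04 = 14830.2 Mb
music video: 33.688 Mbps × 188 s × 1.04 = 6586.7 Mb
sports highlight package: 17.488 Mbps × 1256 s × 1.04 = 22843.5 Mb
gameplay capture: 35.088 Mbps × 3720 s × 1.04 = 135748.5 Mb
short film: 23.628 Mbps × 1260 s × 1.04 = 30962.1 Mb
Total: 454004.5 Mb = 56750.6 MB.
= 56.75 GB.

56.75 GB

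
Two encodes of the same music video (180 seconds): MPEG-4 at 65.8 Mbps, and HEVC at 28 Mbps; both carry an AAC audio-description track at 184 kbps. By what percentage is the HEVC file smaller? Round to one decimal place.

57.3%

Audio: 184 kbps = 0.184 Mbps.
MPEG-4: 65.984 Mbps × 180 s = 11877.1 Mb = 1.485 GB.
HEVC: 28.184 Mbps × 180 s = 5073.1 Mb = 0.634 GB.
Reduction: (1 − 0.634/1.485) × 100 = 57.29%.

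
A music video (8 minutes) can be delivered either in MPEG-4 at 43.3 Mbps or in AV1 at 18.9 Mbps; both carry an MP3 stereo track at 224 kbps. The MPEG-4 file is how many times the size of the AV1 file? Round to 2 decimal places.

2.28

8 min = 480 s
Audio: 224 kbps = 0.224 Mbps.
MPEG-4: 43.524 Mbps × 480 s = 20891.5 Mb = 2.611 GB.
AV1: 19.124 Mbps × 480 s = 9179.5 Mb = 1.147 GB.
Ratio: 2.611 / 1.147 = 2.276.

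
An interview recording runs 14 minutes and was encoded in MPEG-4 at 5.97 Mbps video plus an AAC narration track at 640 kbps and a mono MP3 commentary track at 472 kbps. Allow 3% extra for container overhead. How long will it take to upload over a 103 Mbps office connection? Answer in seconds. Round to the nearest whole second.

59 seconds

14 min = 840 s
Audio total: 640 + 472 = 1112 kbps = 1.112 Mbps.
Total bitrate: 7.082 Mbps.
File: 7.082 Mbps × 840 s = 5948.9 Mb.
With 3% container overhead: ×1.03. → 6127.3 Mb.
At 103 Mbps: 6127.3 / 103 = 59.5 s ≈ 59.5 seconds.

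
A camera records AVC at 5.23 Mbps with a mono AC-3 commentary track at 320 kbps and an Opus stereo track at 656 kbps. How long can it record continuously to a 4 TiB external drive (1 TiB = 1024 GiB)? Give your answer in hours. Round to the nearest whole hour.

1575 hours

Audio total: 320 + 656 = 976 kbps = 0.976 Mbps.
Total bitrate: 5.23 + 0.976 = 6.206 Mbps.
Capacity: 4 TiB = 35,184,372 Mb.
Recording time: 35,184,372 / 6.206 = 5,669,412 s ≈ 1,575 hours.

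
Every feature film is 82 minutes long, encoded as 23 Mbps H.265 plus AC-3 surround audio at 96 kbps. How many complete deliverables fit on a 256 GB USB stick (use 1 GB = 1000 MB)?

82 min = 4920 s
Audio: 96 kbps = 0.096 Mbps.
Total bitrate: 23.096 Mbps.
Per item: 23.096 Mbps × 4920 s = 113,632 Mb = 14,204 MB.
Capacity: 256 GB = 2,048,000 Mb; 18.02 items → 18 complete.

18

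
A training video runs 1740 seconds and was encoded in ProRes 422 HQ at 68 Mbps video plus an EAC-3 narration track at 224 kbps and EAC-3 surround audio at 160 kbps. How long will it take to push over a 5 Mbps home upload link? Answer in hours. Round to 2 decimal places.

6.61 hours

Audio total: 224 + 160 = 384 kbps = 0.384 Mbps.
Total bitrate: 68.384 Mbps.
File: 68.384 Mbps × 1740 s = 118988.2 Mb.
At 5 Mbps: 118988.2 / 5 = 23797.6 s ≈ 6.61 hours.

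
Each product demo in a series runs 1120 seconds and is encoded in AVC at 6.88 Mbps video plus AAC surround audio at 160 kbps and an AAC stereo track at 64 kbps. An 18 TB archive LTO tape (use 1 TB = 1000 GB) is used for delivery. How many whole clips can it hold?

Audio total: 160 + 64 = 224 kbps = 0.224 Mbps.
Total bitrate: 7.104 Mbps.
Per item: 7.104 Mbps × 1120 s = 7,956 Mb = 994.6 MB.
Capacity: 18 TB = 144,000,000 Mb; 18098.46 items → 18098 complete.

18098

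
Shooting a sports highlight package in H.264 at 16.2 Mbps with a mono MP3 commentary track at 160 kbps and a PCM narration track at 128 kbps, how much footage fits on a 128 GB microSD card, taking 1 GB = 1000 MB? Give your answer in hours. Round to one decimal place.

Audio total: 160 + 128 = 288 kbps = 0.288 Mbps.
Total bitrate: 16.2 + 0.288 = 16.488 Mbps.
Capacity: 128 GB = 1,024,000 Mb.
Recording time: 1,024,000 / 16.488 = 62,106 s ≈ 17.3 hours.

17.3 hours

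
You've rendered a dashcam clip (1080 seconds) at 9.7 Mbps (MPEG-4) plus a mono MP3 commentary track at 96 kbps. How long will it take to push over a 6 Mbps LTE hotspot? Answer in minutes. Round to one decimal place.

Audio: 96 kbps = 0.096 Mbps.
Total bitrate: 9.796 Mbps.
File: 9.796 Mbps × 1080 s = 10579.7 Mb.
At 6 Mbps: 10579.7 / 6 = 1763.3 s ≈ 29.4 minutes.

29.4 minutes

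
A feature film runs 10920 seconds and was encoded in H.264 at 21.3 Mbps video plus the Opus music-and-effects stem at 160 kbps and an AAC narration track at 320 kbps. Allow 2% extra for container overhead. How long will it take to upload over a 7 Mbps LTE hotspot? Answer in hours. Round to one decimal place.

9.6 hours

Audio total: 160 + 320 = 480 kbps = 0.480 Mbps.
Total bitrate: 21.780 Mbps.
File: 21.780 Mbps × 10920 s = 237837.6 Mb.
With 2% container overhead: ×1.02. → 242594.4 Mb.
At 7 Mbps: 242594.4 / 7 = 34656.3 s ≈ 9.63 hours.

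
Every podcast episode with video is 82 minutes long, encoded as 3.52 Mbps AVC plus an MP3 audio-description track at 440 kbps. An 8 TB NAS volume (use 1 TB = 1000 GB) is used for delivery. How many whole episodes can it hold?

3284

82 min = 4920 s
Audio: 440 kbps = 0.440 Mbps.
Total bitrate: 3.960 Mbps.
Per item: 3.960 Mbps × 4920 s = 19,483 Mb = 2,435 MB.
Capacity: 8 TB = 64,000,000 Mb; 3284.88 items → 3284 complete.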